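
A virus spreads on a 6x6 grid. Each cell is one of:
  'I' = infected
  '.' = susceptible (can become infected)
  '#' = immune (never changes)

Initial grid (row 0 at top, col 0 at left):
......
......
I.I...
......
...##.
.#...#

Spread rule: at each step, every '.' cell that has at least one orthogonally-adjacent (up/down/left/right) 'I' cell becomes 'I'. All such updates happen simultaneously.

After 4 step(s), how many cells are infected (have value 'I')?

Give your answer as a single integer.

Answer: 29

Derivation:
Step 0 (initial): 2 infected
Step 1: +6 new -> 8 infected
Step 2: +9 new -> 17 infected
Step 3: +8 new -> 25 infected
Step 4: +4 new -> 29 infected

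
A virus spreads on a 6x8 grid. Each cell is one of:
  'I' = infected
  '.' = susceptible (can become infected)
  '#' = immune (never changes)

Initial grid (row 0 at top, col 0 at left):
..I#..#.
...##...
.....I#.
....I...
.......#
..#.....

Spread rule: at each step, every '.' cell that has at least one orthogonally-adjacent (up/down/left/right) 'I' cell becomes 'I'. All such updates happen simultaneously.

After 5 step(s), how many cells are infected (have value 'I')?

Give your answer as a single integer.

Step 0 (initial): 3 infected
Step 1: +7 new -> 10 infected
Step 2: +11 new -> 21 infected
Step 3: +10 new -> 31 infected
Step 4: +6 new -> 37 infected
Step 5: +3 new -> 40 infected

Answer: 40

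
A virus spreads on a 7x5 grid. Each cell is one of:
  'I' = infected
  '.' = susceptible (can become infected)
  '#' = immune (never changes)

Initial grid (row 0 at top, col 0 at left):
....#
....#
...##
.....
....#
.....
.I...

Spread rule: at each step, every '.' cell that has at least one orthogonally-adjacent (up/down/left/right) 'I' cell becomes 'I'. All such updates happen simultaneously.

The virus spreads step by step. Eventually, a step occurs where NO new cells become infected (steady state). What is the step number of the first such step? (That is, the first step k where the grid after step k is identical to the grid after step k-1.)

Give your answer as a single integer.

Answer: 9

Derivation:
Step 0 (initial): 1 infected
Step 1: +3 new -> 4 infected
Step 2: +4 new -> 8 infected
Step 3: +5 new -> 13 infected
Step 4: +5 new -> 18 infected
Step 5: +4 new -> 22 infected
Step 6: +4 new -> 26 infected
Step 7: +3 new -> 29 infected
Step 8: +1 new -> 30 infected
Step 9: +0 new -> 30 infected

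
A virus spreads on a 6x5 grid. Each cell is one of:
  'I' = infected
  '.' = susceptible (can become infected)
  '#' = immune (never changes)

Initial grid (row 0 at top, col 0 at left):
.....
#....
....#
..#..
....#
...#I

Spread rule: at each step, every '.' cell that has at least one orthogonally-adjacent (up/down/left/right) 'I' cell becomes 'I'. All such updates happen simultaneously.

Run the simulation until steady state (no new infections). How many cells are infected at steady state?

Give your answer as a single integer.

Step 0 (initial): 1 infected
Step 1: +0 new -> 1 infected

Answer: 1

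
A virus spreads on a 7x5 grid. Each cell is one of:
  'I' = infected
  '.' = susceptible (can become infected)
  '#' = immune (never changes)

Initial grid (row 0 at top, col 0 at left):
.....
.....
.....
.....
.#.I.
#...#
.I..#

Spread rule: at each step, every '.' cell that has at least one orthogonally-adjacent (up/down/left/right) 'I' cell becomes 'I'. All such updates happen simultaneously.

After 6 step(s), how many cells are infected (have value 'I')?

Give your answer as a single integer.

Answer: 30

Derivation:
Step 0 (initial): 2 infected
Step 1: +7 new -> 9 infected
Step 2: +5 new -> 14 infected
Step 3: +4 new -> 18 infected
Step 4: +5 new -> 23 infected
Step 5: +5 new -> 28 infected
Step 6: +2 new -> 30 infected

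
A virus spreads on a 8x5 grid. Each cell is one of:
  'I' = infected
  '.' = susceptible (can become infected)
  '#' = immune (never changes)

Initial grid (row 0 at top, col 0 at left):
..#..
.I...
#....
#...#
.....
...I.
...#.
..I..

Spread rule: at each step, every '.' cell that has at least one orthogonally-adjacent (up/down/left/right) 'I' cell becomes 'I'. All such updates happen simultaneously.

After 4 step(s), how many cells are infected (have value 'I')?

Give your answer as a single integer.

Answer: 35

Derivation:
Step 0 (initial): 3 infected
Step 1: +10 new -> 13 infected
Step 2: +12 new -> 25 infected
Step 3: +7 new -> 32 infected
Step 4: +3 new -> 35 infected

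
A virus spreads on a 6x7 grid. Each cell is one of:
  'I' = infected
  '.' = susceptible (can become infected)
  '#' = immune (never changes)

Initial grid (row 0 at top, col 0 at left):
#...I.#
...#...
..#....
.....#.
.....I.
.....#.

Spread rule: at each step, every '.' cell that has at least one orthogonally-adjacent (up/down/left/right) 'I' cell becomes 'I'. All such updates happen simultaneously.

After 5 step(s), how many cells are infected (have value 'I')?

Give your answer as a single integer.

Step 0 (initial): 2 infected
Step 1: +5 new -> 7 infected
Step 2: +8 new -> 15 infected
Step 3: +9 new -> 24 infected
Step 4: +4 new -> 28 infected
Step 5: +5 new -> 33 infected

Answer: 33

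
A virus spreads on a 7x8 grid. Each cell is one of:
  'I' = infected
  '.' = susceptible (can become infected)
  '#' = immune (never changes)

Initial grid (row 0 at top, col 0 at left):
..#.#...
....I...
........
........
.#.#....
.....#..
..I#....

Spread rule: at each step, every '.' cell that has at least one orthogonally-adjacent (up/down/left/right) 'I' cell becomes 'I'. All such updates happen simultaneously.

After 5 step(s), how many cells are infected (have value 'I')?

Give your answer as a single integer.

Step 0 (initial): 2 infected
Step 1: +5 new -> 7 infected
Step 2: +11 new -> 18 infected
Step 3: +11 new -> 29 infected
Step 4: +10 new -> 39 infected
Step 5: +6 new -> 45 infected

Answer: 45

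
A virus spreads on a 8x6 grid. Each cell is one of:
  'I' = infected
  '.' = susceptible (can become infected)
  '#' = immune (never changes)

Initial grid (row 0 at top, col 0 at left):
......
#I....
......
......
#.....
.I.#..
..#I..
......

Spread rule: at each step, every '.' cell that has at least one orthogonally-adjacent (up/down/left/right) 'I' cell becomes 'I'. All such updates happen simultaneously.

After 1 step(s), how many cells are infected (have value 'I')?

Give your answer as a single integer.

Step 0 (initial): 3 infected
Step 1: +9 new -> 12 infected

Answer: 12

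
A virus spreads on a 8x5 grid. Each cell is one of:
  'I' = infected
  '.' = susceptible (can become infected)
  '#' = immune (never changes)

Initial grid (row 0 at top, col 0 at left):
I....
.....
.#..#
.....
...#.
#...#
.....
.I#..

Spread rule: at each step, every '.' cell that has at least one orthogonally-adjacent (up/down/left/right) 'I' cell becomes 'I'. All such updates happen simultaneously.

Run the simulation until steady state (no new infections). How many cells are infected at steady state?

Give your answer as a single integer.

Step 0 (initial): 2 infected
Step 1: +4 new -> 6 infected
Step 2: +6 new -> 12 infected
Step 3: +6 new -> 18 infected
Step 4: +9 new -> 27 infected
Step 5: +4 new -> 31 infected
Step 6: +1 new -> 32 infected
Step 7: +1 new -> 33 infected
Step 8: +1 new -> 34 infected
Step 9: +0 new -> 34 infected

Answer: 34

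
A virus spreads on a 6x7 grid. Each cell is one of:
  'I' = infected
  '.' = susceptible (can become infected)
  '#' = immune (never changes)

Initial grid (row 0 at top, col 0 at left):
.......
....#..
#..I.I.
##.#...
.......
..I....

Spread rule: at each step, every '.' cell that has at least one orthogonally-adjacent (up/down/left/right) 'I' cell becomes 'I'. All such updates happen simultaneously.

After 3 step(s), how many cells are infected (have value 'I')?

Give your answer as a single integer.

Answer: 33

Derivation:
Step 0 (initial): 3 infected
Step 1: +9 new -> 12 infected
Step 2: +13 new -> 25 infected
Step 3: +8 new -> 33 infected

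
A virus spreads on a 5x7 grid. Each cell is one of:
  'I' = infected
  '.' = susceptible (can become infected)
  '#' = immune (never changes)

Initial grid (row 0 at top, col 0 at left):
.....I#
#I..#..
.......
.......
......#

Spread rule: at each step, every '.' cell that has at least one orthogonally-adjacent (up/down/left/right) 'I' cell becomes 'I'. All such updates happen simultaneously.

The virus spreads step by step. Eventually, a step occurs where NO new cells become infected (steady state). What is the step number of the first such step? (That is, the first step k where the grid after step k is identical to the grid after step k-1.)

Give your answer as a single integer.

Step 0 (initial): 2 infected
Step 1: +5 new -> 7 infected
Step 2: +9 new -> 16 infected
Step 3: +7 new -> 23 infected
Step 4: +6 new -> 29 infected
Step 5: +2 new -> 31 infected
Step 6: +0 new -> 31 infected

Answer: 6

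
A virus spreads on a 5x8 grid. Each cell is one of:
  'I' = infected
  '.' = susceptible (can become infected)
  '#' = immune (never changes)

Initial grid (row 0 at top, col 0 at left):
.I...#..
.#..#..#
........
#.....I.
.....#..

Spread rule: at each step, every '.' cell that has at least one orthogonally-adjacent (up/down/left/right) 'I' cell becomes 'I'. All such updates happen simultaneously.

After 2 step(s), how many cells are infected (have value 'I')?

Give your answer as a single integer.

Step 0 (initial): 2 infected
Step 1: +6 new -> 8 infected
Step 2: +8 new -> 16 infected

Answer: 16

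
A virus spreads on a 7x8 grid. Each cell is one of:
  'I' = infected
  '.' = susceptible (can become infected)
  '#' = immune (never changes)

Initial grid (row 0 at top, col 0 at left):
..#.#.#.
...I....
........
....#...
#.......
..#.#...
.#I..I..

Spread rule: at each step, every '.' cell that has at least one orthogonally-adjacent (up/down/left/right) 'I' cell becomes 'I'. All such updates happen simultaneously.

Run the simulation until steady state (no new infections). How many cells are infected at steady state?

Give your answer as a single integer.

Answer: 48

Derivation:
Step 0 (initial): 3 infected
Step 1: +8 new -> 11 infected
Step 2: +9 new -> 20 infected
Step 3: +12 new -> 32 infected
Step 4: +8 new -> 40 infected
Step 5: +5 new -> 45 infected
Step 6: +1 new -> 46 infected
Step 7: +1 new -> 47 infected
Step 8: +1 new -> 48 infected
Step 9: +0 new -> 48 infected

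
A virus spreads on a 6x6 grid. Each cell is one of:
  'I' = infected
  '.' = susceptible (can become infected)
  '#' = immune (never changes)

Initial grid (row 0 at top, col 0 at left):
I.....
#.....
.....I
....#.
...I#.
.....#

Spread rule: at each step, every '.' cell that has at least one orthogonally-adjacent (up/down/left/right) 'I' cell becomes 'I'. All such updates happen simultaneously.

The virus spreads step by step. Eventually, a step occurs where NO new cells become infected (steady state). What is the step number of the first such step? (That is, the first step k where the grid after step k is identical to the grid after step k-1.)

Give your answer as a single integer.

Step 0 (initial): 3 infected
Step 1: +7 new -> 10 infected
Step 2: +10 new -> 20 infected
Step 3: +9 new -> 29 infected
Step 4: +3 new -> 32 infected
Step 5: +0 new -> 32 infected

Answer: 5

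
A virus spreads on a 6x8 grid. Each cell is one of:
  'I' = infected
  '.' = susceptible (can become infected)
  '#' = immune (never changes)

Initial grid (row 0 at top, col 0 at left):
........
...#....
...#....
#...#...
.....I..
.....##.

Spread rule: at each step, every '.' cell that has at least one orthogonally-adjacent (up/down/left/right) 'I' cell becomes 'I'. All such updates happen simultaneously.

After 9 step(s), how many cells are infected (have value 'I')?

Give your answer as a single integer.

Answer: 42

Derivation:
Step 0 (initial): 1 infected
Step 1: +3 new -> 4 infected
Step 2: +5 new -> 9 infected
Step 3: +8 new -> 17 infected
Step 4: +7 new -> 24 infected
Step 5: +7 new -> 31 infected
Step 6: +5 new -> 36 infected
Step 7: +3 new -> 39 infected
Step 8: +2 new -> 41 infected
Step 9: +1 new -> 42 infected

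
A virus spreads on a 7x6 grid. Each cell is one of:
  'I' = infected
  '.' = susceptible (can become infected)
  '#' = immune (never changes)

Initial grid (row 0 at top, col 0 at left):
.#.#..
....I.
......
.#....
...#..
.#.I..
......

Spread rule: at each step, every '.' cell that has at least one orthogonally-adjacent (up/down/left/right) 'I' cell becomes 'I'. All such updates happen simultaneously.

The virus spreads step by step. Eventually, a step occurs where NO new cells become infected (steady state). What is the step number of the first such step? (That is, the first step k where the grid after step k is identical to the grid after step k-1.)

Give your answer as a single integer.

Answer: 6

Derivation:
Step 0 (initial): 2 infected
Step 1: +7 new -> 9 infected
Step 2: +10 new -> 19 infected
Step 3: +10 new -> 29 infected
Step 4: +4 new -> 33 infected
Step 5: +4 new -> 37 infected
Step 6: +0 new -> 37 infected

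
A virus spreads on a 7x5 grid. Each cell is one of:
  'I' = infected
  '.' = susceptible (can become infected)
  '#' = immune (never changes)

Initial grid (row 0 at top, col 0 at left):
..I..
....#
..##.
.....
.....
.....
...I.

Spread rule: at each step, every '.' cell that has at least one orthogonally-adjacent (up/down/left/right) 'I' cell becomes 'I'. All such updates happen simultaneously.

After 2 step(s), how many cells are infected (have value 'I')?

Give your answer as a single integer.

Step 0 (initial): 2 infected
Step 1: +6 new -> 8 infected
Step 2: +8 new -> 16 infected

Answer: 16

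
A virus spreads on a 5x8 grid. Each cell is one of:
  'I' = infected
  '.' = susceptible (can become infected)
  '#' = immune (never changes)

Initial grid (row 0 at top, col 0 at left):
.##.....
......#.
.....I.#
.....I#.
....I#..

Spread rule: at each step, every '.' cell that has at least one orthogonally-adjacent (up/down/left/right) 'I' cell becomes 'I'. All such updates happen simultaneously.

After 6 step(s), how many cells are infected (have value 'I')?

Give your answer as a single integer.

Step 0 (initial): 3 infected
Step 1: +5 new -> 8 infected
Step 2: +5 new -> 13 infected
Step 3: +6 new -> 19 infected
Step 4: +6 new -> 25 infected
Step 5: +4 new -> 29 infected
Step 6: +1 new -> 30 infected

Answer: 30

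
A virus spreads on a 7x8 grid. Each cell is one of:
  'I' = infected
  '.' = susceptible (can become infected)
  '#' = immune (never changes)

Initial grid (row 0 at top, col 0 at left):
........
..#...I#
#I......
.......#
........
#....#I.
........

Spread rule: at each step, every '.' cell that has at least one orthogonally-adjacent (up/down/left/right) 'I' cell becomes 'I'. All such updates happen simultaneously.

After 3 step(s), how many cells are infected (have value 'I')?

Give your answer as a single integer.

Answer: 40

Derivation:
Step 0 (initial): 3 infected
Step 1: +9 new -> 12 infected
Step 2: +16 new -> 28 infected
Step 3: +12 new -> 40 infected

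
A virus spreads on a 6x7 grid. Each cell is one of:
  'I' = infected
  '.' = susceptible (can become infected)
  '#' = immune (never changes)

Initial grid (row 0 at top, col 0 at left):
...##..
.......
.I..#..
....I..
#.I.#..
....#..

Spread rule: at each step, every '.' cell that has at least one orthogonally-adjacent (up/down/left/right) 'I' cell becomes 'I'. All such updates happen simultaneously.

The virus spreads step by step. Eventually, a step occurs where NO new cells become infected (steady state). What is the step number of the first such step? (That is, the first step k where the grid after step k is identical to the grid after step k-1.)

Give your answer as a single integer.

Answer: 6

Derivation:
Step 0 (initial): 3 infected
Step 1: +10 new -> 13 infected
Step 2: +10 new -> 23 infected
Step 3: +8 new -> 31 infected
Step 4: +4 new -> 35 infected
Step 5: +1 new -> 36 infected
Step 6: +0 new -> 36 infected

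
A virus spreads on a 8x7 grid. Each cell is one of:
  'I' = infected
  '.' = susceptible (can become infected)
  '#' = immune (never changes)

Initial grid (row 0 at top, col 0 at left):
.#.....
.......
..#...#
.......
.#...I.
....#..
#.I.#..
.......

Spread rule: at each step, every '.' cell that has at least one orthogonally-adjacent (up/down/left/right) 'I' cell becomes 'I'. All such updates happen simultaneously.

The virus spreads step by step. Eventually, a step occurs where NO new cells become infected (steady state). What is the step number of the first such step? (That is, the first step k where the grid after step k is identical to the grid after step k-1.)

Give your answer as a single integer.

Step 0 (initial): 2 infected
Step 1: +8 new -> 10 infected
Step 2: +11 new -> 21 infected
Step 3: +9 new -> 30 infected
Step 4: +7 new -> 37 infected
Step 5: +5 new -> 42 infected
Step 6: +4 new -> 46 infected
Step 7: +2 new -> 48 infected
Step 8: +1 new -> 49 infected
Step 9: +0 new -> 49 infected

Answer: 9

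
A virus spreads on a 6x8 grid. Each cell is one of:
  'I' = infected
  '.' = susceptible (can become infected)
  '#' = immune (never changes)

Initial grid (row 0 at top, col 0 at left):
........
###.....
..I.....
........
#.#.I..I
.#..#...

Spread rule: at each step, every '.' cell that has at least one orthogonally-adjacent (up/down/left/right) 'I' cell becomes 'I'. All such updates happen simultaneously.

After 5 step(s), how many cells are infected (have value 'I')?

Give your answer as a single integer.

Step 0 (initial): 3 infected
Step 1: +9 new -> 12 infected
Step 2: +11 new -> 23 infected
Step 3: +8 new -> 31 infected
Step 4: +5 new -> 36 infected
Step 5: +3 new -> 39 infected

Answer: 39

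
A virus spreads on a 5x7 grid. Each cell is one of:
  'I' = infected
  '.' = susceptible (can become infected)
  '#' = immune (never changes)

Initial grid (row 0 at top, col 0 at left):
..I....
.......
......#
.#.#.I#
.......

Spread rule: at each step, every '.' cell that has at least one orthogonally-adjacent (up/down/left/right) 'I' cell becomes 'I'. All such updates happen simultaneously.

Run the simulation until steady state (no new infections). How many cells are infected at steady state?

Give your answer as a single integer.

Answer: 31

Derivation:
Step 0 (initial): 2 infected
Step 1: +6 new -> 8 infected
Step 2: +9 new -> 17 infected
Step 3: +8 new -> 25 infected
Step 4: +3 new -> 28 infected
Step 5: +2 new -> 30 infected
Step 6: +1 new -> 31 infected
Step 7: +0 new -> 31 infected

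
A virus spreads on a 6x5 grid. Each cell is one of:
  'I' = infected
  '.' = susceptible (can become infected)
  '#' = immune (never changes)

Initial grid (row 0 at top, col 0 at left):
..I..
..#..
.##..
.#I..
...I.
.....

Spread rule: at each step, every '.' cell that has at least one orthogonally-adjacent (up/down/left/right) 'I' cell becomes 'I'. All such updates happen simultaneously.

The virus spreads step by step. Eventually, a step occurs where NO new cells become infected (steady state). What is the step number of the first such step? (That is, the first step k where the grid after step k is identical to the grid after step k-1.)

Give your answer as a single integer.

Answer: 5

Derivation:
Step 0 (initial): 3 infected
Step 1: +6 new -> 9 infected
Step 2: +9 new -> 18 infected
Step 3: +5 new -> 23 infected
Step 4: +3 new -> 26 infected
Step 5: +0 new -> 26 infected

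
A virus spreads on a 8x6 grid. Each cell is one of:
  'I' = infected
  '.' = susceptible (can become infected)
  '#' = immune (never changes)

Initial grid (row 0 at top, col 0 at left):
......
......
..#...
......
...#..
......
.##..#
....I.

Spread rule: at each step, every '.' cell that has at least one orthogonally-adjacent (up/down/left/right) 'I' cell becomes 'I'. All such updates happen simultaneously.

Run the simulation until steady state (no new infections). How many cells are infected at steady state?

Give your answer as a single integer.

Answer: 43

Derivation:
Step 0 (initial): 1 infected
Step 1: +3 new -> 4 infected
Step 2: +3 new -> 7 infected
Step 3: +4 new -> 11 infected
Step 4: +4 new -> 15 infected
Step 5: +6 new -> 21 infected
Step 6: +6 new -> 27 infected
Step 7: +5 new -> 32 infected
Step 8: +5 new -> 37 infected
Step 9: +3 new -> 40 infected
Step 10: +2 new -> 42 infected
Step 11: +1 new -> 43 infected
Step 12: +0 new -> 43 infected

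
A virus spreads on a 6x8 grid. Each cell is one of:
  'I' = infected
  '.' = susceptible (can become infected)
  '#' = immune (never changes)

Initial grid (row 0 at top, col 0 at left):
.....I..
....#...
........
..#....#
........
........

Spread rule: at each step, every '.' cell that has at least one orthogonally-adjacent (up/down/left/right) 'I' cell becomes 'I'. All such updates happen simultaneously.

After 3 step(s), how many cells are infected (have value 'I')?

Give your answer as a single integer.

Step 0 (initial): 1 infected
Step 1: +3 new -> 4 infected
Step 2: +4 new -> 8 infected
Step 3: +6 new -> 14 infected

Answer: 14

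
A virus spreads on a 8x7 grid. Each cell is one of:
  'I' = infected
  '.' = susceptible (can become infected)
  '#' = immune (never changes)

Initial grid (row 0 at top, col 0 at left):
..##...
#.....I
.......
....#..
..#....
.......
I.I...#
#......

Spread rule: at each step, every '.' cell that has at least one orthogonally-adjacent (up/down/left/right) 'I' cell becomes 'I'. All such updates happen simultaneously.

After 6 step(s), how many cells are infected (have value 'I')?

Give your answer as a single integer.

Answer: 48

Derivation:
Step 0 (initial): 3 infected
Step 1: +8 new -> 11 infected
Step 2: +10 new -> 21 infected
Step 3: +11 new -> 32 infected
Step 4: +10 new -> 42 infected
Step 5: +5 new -> 47 infected
Step 6: +1 new -> 48 infected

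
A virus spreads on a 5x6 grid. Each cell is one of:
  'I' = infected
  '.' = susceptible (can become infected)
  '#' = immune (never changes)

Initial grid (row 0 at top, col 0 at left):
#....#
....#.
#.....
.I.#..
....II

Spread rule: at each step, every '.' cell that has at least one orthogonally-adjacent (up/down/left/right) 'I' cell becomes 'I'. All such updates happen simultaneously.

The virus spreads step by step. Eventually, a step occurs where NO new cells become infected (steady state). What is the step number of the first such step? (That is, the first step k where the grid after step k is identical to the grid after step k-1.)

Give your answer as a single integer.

Answer: 7

Derivation:
Step 0 (initial): 3 infected
Step 1: +7 new -> 10 infected
Step 2: +6 new -> 16 infected
Step 3: +5 new -> 21 infected
Step 4: +2 new -> 23 infected
Step 5: +1 new -> 24 infected
Step 6: +1 new -> 25 infected
Step 7: +0 new -> 25 infected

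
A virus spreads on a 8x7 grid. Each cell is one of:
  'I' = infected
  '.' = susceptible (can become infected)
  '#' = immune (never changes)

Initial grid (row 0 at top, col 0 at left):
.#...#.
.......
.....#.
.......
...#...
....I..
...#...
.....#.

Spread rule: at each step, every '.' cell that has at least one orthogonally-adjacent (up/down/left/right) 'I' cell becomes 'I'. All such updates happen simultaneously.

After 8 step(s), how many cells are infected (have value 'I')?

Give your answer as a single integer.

Step 0 (initial): 1 infected
Step 1: +4 new -> 5 infected
Step 2: +6 new -> 11 infected
Step 3: +9 new -> 20 infected
Step 4: +9 new -> 29 infected
Step 5: +9 new -> 38 infected
Step 6: +6 new -> 44 infected
Step 7: +4 new -> 48 infected
Step 8: +1 new -> 49 infected

Answer: 49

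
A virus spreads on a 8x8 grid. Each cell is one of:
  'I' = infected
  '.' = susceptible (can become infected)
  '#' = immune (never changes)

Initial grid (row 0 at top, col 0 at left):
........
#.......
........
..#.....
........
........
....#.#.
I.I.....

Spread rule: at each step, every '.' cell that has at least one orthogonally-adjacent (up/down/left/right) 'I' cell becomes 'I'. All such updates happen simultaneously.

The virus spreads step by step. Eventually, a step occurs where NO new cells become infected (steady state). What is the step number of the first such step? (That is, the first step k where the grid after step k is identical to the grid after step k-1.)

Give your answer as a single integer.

Answer: 13

Derivation:
Step 0 (initial): 2 infected
Step 1: +4 new -> 6 infected
Step 2: +5 new -> 11 infected
Step 3: +5 new -> 16 infected
Step 4: +6 new -> 22 infected
Step 5: +6 new -> 28 infected
Step 6: +6 new -> 34 infected
Step 7: +7 new -> 41 infected
Step 8: +7 new -> 48 infected
Step 9: +6 new -> 54 infected
Step 10: +3 new -> 57 infected
Step 11: +2 new -> 59 infected
Step 12: +1 new -> 60 infected
Step 13: +0 new -> 60 infected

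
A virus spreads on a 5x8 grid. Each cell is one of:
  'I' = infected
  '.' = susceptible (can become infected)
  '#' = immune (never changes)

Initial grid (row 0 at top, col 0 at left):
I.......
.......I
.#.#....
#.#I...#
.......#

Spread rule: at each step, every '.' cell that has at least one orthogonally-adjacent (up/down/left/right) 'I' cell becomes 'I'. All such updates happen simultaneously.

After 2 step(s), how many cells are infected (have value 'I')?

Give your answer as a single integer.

Step 0 (initial): 3 infected
Step 1: +7 new -> 10 infected
Step 2: +10 new -> 20 infected

Answer: 20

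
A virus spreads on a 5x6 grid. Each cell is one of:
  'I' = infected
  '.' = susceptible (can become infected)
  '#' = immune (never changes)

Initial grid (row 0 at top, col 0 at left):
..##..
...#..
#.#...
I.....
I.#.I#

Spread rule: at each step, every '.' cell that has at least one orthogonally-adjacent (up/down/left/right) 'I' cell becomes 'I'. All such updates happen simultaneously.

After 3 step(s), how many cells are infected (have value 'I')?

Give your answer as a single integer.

Answer: 16

Derivation:
Step 0 (initial): 3 infected
Step 1: +4 new -> 7 infected
Step 2: +5 new -> 12 infected
Step 3: +4 new -> 16 infected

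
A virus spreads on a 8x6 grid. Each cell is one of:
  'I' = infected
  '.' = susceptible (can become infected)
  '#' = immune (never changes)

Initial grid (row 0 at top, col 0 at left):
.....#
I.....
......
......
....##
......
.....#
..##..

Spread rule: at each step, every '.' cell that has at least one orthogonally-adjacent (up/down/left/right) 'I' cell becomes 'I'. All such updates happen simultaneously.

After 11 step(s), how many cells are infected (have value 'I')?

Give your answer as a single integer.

Answer: 42

Derivation:
Step 0 (initial): 1 infected
Step 1: +3 new -> 4 infected
Step 2: +4 new -> 8 infected
Step 3: +5 new -> 13 infected
Step 4: +6 new -> 19 infected
Step 5: +7 new -> 26 infected
Step 6: +6 new -> 32 infected
Step 7: +4 new -> 36 infected
Step 8: +2 new -> 38 infected
Step 9: +2 new -> 40 infected
Step 10: +1 new -> 41 infected
Step 11: +1 new -> 42 infected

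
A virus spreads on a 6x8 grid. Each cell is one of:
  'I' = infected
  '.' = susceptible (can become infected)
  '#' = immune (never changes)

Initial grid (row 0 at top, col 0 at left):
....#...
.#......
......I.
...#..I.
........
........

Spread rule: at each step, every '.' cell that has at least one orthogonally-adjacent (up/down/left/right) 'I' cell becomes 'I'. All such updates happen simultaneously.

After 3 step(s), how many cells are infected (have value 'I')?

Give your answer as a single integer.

Answer: 23

Derivation:
Step 0 (initial): 2 infected
Step 1: +6 new -> 8 infected
Step 2: +8 new -> 16 infected
Step 3: +7 new -> 23 infected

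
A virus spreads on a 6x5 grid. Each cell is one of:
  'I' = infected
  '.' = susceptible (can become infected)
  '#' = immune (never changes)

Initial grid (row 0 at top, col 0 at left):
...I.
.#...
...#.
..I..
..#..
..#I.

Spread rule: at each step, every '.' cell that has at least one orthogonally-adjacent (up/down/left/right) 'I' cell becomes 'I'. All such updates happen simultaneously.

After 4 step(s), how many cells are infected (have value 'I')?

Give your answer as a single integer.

Answer: 26

Derivation:
Step 0 (initial): 3 infected
Step 1: +8 new -> 11 infected
Step 2: +8 new -> 19 infected
Step 3: +5 new -> 24 infected
Step 4: +2 new -> 26 infected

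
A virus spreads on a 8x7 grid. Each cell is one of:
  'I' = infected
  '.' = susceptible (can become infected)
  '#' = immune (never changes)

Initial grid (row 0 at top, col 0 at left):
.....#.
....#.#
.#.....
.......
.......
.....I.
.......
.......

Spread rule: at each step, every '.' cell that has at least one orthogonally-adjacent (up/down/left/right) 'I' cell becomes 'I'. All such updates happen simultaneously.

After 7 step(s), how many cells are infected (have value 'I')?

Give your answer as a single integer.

Answer: 44

Derivation:
Step 0 (initial): 1 infected
Step 1: +4 new -> 5 infected
Step 2: +7 new -> 12 infected
Step 3: +8 new -> 20 infected
Step 4: +8 new -> 28 infected
Step 5: +6 new -> 34 infected
Step 6: +6 new -> 40 infected
Step 7: +4 new -> 44 infected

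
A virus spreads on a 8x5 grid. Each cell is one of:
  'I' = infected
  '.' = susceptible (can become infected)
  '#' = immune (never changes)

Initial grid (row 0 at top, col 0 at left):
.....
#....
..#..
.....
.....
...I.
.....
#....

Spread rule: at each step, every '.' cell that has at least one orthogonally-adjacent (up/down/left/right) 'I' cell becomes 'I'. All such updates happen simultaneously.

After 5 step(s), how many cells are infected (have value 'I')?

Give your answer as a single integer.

Answer: 31

Derivation:
Step 0 (initial): 1 infected
Step 1: +4 new -> 5 infected
Step 2: +7 new -> 12 infected
Step 3: +8 new -> 20 infected
Step 4: +6 new -> 26 infected
Step 5: +5 new -> 31 infected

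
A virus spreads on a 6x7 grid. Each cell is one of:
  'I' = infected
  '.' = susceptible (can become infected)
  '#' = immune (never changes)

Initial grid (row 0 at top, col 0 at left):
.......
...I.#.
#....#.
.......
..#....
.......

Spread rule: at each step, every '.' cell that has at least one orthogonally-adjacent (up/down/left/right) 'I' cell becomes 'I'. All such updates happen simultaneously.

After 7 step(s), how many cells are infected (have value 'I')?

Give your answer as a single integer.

Answer: 38

Derivation:
Step 0 (initial): 1 infected
Step 1: +4 new -> 5 infected
Step 2: +6 new -> 11 infected
Step 3: +7 new -> 18 infected
Step 4: +6 new -> 24 infected
Step 5: +7 new -> 31 infected
Step 6: +5 new -> 36 infected
Step 7: +2 new -> 38 infected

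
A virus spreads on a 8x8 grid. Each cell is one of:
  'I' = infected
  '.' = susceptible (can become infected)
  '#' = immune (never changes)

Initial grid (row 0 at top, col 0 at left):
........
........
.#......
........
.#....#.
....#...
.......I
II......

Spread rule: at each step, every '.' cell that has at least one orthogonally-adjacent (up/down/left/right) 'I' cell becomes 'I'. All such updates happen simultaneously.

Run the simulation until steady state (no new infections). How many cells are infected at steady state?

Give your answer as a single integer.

Answer: 60

Derivation:
Step 0 (initial): 3 infected
Step 1: +6 new -> 9 infected
Step 2: +8 new -> 17 infected
Step 3: +8 new -> 25 infected
Step 4: +6 new -> 31 infected
Step 5: +8 new -> 39 infected
Step 6: +7 new -> 46 infected
Step 7: +7 new -> 53 infected
Step 8: +5 new -> 58 infected
Step 9: +2 new -> 60 infected
Step 10: +0 new -> 60 infected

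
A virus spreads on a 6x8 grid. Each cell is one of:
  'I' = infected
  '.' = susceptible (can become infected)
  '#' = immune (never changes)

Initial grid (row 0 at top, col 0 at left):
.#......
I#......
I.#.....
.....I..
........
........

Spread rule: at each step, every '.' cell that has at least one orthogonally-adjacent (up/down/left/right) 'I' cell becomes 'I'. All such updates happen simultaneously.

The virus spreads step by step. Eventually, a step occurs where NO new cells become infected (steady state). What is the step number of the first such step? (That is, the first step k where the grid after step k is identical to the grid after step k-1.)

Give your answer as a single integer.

Step 0 (initial): 3 infected
Step 1: +7 new -> 10 infected
Step 2: +10 new -> 20 infected
Step 3: +12 new -> 32 infected
Step 4: +8 new -> 40 infected
Step 5: +4 new -> 44 infected
Step 6: +1 new -> 45 infected
Step 7: +0 new -> 45 infected

Answer: 7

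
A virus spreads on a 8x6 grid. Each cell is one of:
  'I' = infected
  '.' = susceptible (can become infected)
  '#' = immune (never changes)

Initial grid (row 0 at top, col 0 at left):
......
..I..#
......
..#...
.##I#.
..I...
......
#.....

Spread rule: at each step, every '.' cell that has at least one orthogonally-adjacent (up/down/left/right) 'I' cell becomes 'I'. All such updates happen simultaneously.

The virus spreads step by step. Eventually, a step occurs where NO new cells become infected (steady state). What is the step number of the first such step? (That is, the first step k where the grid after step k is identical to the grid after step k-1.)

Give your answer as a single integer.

Answer: 6

Derivation:
Step 0 (initial): 3 infected
Step 1: +8 new -> 11 infected
Step 2: +12 new -> 23 infected
Step 3: +12 new -> 35 infected
Step 4: +6 new -> 41 infected
Step 5: +1 new -> 42 infected
Step 6: +0 new -> 42 infected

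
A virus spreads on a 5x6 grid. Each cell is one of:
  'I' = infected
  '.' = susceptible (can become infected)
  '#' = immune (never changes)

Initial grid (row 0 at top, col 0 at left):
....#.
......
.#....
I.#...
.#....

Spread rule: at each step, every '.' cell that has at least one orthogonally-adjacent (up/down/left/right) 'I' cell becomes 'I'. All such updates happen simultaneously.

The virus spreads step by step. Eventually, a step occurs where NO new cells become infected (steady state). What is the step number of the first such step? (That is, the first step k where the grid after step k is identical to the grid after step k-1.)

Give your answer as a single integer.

Answer: 11

Derivation:
Step 0 (initial): 1 infected
Step 1: +3 new -> 4 infected
Step 2: +1 new -> 5 infected
Step 3: +2 new -> 7 infected
Step 4: +2 new -> 9 infected
Step 5: +3 new -> 12 infected
Step 6: +3 new -> 15 infected
Step 7: +3 new -> 18 infected
Step 8: +4 new -> 22 infected
Step 9: +3 new -> 25 infected
Step 10: +1 new -> 26 infected
Step 11: +0 new -> 26 infected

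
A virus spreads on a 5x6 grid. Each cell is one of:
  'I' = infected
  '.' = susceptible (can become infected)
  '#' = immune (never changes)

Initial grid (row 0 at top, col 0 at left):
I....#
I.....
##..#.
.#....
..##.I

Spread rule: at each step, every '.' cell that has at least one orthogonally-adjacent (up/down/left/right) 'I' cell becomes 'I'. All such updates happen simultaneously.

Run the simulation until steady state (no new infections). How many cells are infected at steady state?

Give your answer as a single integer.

Answer: 20

Derivation:
Step 0 (initial): 3 infected
Step 1: +4 new -> 7 infected
Step 2: +4 new -> 11 infected
Step 3: +5 new -> 16 infected
Step 4: +4 new -> 20 infected
Step 5: +0 new -> 20 infected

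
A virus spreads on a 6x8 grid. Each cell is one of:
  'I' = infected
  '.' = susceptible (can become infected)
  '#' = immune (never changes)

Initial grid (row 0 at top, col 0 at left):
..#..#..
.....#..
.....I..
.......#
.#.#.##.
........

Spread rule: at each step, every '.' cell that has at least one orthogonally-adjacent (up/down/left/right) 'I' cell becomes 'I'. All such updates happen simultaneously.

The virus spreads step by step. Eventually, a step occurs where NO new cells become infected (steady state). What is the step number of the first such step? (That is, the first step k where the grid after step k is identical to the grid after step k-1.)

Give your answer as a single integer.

Answer: 9

Derivation:
Step 0 (initial): 1 infected
Step 1: +3 new -> 4 infected
Step 2: +6 new -> 10 infected
Step 3: +7 new -> 17 infected
Step 4: +6 new -> 23 infected
Step 5: +6 new -> 29 infected
Step 6: +5 new -> 34 infected
Step 7: +4 new -> 38 infected
Step 8: +2 new -> 40 infected
Step 9: +0 new -> 40 infected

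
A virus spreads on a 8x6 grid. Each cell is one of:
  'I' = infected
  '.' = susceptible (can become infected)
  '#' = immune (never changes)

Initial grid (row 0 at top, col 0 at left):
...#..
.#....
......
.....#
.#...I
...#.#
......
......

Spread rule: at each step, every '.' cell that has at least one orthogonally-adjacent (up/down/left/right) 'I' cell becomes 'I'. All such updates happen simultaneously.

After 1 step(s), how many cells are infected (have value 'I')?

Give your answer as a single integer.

Answer: 2

Derivation:
Step 0 (initial): 1 infected
Step 1: +1 new -> 2 infected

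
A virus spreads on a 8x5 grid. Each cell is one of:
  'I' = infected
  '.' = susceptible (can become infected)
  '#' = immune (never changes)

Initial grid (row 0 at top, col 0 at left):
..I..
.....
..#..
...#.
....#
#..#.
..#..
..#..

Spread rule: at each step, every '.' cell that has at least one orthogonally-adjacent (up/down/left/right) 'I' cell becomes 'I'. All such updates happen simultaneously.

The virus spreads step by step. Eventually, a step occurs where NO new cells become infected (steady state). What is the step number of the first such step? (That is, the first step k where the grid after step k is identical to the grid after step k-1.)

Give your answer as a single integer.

Step 0 (initial): 1 infected
Step 1: +3 new -> 4 infected
Step 2: +4 new -> 8 infected
Step 3: +4 new -> 12 infected
Step 4: +3 new -> 15 infected
Step 5: +4 new -> 19 infected
Step 6: +3 new -> 22 infected
Step 7: +3 new -> 25 infected
Step 8: +2 new -> 27 infected
Step 9: +1 new -> 28 infected
Step 10: +0 new -> 28 infected

Answer: 10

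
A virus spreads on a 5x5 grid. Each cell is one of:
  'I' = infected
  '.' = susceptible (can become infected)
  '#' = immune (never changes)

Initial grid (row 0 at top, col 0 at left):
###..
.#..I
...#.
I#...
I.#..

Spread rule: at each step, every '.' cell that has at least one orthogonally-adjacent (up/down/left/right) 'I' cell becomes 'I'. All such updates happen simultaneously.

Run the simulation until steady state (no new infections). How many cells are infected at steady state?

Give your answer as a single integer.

Step 0 (initial): 3 infected
Step 1: +5 new -> 8 infected
Step 2: +5 new -> 13 infected
Step 3: +3 new -> 16 infected
Step 4: +2 new -> 18 infected
Step 5: +0 new -> 18 infected

Answer: 18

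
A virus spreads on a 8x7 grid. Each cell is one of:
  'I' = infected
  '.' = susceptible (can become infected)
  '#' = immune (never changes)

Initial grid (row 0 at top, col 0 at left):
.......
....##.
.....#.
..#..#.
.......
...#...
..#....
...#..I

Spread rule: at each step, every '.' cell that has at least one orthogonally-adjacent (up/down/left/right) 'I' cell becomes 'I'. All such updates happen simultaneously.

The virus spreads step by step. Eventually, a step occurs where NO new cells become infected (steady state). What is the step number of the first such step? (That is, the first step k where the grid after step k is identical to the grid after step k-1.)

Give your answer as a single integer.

Answer: 14

Derivation:
Step 0 (initial): 1 infected
Step 1: +2 new -> 3 infected
Step 2: +3 new -> 6 infected
Step 3: +3 new -> 9 infected
Step 4: +4 new -> 13 infected
Step 5: +2 new -> 15 infected
Step 6: +3 new -> 18 infected
Step 7: +4 new -> 22 infected
Step 8: +4 new -> 26 infected
Step 9: +6 new -> 32 infected
Step 10: +6 new -> 38 infected
Step 11: +5 new -> 43 infected
Step 12: +4 new -> 47 infected
Step 13: +1 new -> 48 infected
Step 14: +0 new -> 48 infected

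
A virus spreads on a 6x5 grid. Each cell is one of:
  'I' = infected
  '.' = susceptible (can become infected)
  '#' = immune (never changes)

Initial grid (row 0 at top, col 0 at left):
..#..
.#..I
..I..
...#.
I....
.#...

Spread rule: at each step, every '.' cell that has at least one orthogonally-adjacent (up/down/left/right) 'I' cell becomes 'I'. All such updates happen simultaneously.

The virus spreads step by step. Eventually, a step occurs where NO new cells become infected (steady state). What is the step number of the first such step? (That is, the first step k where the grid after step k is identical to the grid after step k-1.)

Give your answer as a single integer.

Answer: 6

Derivation:
Step 0 (initial): 3 infected
Step 1: +10 new -> 13 infected
Step 2: +5 new -> 18 infected
Step 3: +4 new -> 22 infected
Step 4: +3 new -> 25 infected
Step 5: +1 new -> 26 infected
Step 6: +0 new -> 26 infected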